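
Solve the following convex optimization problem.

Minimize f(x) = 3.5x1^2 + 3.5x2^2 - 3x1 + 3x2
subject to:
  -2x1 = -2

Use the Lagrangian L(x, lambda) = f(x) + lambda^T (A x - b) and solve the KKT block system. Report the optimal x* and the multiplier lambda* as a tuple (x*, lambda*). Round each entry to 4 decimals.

Form the Lagrangian:
  L(x, lambda) = (1/2) x^T Q x + c^T x + lambda^T (A x - b)
Stationarity (grad_x L = 0): Q x + c + A^T lambda = 0.
Primal feasibility: A x = b.

This gives the KKT block system:
  [ Q   A^T ] [ x     ]   [-c ]
  [ A    0  ] [ lambda ] = [ b ]

Solving the linear system:
  x*      = (1, -0.4286)
  lambda* = (2)
  f(x*)   = -0.1429

x* = (1, -0.4286), lambda* = (2)


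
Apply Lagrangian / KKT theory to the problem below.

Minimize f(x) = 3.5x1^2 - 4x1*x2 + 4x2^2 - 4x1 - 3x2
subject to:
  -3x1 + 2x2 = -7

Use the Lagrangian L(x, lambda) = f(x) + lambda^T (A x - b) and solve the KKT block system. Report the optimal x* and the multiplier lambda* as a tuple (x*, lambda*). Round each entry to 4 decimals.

Form the Lagrangian:
  L(x, lambda) = (1/2) x^T Q x + c^T x + lambda^T (A x - b)
Stationarity (grad_x L = 0): Q x + c + A^T lambda = 0.
Primal feasibility: A x = b.

This gives the KKT block system:
  [ Q   A^T ] [ x     ]   [-c ]
  [ A    0  ] [ lambda ] = [ b ]

Solving the linear system:
  x*      = (2.8077, 0.7115)
  lambda* = (4.2692)
  f(x*)   = 8.2596

x* = (2.8077, 0.7115), lambda* = (4.2692)


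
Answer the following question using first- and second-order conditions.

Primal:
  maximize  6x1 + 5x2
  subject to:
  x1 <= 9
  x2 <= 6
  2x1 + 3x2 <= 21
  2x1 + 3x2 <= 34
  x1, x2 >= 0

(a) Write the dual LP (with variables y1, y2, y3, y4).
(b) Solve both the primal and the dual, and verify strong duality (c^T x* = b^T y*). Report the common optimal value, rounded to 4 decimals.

The standard primal-dual pair for 'max c^T x s.t. A x <= b, x >= 0' is:
  Dual:  min b^T y  s.t.  A^T y >= c,  y >= 0.

So the dual LP is:
  minimize  9y1 + 6y2 + 21y3 + 34y4
  subject to:
    y1 + 2y3 + 2y4 >= 6
    y2 + 3y3 + 3y4 >= 5
    y1, y2, y3, y4 >= 0

Solving the primal: x* = (9, 1).
  primal value c^T x* = 59.
Solving the dual: y* = (2.6667, 0, 1.6667, 0).
  dual value b^T y* = 59.
Strong duality: c^T x* = b^T y*. Confirmed.

59


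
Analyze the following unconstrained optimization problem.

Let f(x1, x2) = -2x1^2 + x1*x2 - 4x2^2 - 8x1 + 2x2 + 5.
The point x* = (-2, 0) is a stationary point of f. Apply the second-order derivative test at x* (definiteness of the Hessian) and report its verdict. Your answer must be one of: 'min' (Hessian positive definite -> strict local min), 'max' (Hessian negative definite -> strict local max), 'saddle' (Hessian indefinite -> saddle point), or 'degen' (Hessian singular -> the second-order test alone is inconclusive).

Compute the Hessian H = grad^2 f:
  H = [[-4, 1], [1, -8]]
Verify stationarity: grad f(x*) = H x* + g = (0, 0).
Eigenvalues of H: -8.2361, -3.7639.
Both eigenvalues < 0, so H is negative definite -> x* is a strict local max.

max


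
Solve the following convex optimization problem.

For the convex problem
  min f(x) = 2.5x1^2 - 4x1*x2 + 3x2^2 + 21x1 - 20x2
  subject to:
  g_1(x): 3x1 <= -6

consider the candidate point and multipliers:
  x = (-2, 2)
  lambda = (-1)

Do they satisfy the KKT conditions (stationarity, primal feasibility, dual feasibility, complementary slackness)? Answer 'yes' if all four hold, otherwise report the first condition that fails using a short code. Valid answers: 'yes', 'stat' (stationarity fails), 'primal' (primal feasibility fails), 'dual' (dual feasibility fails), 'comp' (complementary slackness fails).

Gradient of f: grad f(x) = Q x + c = (3, 0)
Constraint values g_i(x) = a_i^T x - b_i:
  g_1((-2, 2)) = 0
Stationarity residual: grad f(x) + sum_i lambda_i a_i = (0, 0)
  -> stationarity OK
Primal feasibility (all g_i <= 0): OK
Dual feasibility (all lambda_i >= 0): FAILS
Complementary slackness (lambda_i * g_i(x) = 0 for all i): OK

Verdict: the first failing condition is dual_feasibility -> dual.

dual


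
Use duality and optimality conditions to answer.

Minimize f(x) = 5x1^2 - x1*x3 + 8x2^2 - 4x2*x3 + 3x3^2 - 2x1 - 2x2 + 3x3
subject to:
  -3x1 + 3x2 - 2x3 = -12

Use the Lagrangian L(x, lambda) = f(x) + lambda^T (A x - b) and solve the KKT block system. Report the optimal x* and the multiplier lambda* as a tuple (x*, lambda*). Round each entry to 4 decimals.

Form the Lagrangian:
  L(x, lambda) = (1/2) x^T Q x + c^T x + lambda^T (A x - b)
Stationarity (grad_x L = 0): Q x + c + A^T lambda = 0.
Primal feasibility: A x = b.

This gives the KKT block system:
  [ Q   A^T ] [ x     ]   [-c ]
  [ A    0  ] [ lambda ] = [ b ]

Solving the linear system:
  x*      = (2.2763, -0.6865, 1.5558)
  lambda* = (6.4024)
  f(x*)   = 39.1581

x* = (2.2763, -0.6865, 1.5558), lambda* = (6.4024)


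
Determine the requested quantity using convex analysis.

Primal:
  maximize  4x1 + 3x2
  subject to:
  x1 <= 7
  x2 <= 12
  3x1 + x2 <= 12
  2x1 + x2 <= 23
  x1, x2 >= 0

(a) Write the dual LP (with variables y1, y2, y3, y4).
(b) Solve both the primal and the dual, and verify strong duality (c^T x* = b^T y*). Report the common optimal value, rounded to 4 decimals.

The standard primal-dual pair for 'max c^T x s.t. A x <= b, x >= 0' is:
  Dual:  min b^T y  s.t.  A^T y >= c,  y >= 0.

So the dual LP is:
  minimize  7y1 + 12y2 + 12y3 + 23y4
  subject to:
    y1 + 3y3 + 2y4 >= 4
    y2 + y3 + y4 >= 3
    y1, y2, y3, y4 >= 0

Solving the primal: x* = (0, 12).
  primal value c^T x* = 36.
Solving the dual: y* = (0, 1.6667, 1.3333, 0).
  dual value b^T y* = 36.
Strong duality: c^T x* = b^T y*. Confirmed.

36


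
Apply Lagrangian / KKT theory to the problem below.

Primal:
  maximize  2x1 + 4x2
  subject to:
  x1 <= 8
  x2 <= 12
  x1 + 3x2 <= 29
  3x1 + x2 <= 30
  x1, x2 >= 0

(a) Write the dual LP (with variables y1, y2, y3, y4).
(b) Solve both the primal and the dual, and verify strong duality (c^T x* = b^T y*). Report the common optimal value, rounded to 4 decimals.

The standard primal-dual pair for 'max c^T x s.t. A x <= b, x >= 0' is:
  Dual:  min b^T y  s.t.  A^T y >= c,  y >= 0.

So the dual LP is:
  minimize  8y1 + 12y2 + 29y3 + 30y4
  subject to:
    y1 + y3 + 3y4 >= 2
    y2 + 3y3 + y4 >= 4
    y1, y2, y3, y4 >= 0

Solving the primal: x* = (7.625, 7.125).
  primal value c^T x* = 43.75.
Solving the dual: y* = (0, 0, 1.25, 0.25).
  dual value b^T y* = 43.75.
Strong duality: c^T x* = b^T y*. Confirmed.

43.75


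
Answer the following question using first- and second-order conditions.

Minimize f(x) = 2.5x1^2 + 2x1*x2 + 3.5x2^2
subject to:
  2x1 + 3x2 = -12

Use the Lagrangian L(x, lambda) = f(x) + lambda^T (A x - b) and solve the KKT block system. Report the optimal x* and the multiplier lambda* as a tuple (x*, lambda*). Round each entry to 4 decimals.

Form the Lagrangian:
  L(x, lambda) = (1/2) x^T Q x + c^T x + lambda^T (A x - b)
Stationarity (grad_x L = 0): Q x + c + A^T lambda = 0.
Primal feasibility: A x = b.

This gives the KKT block system:
  [ Q   A^T ] [ x     ]   [-c ]
  [ A    0  ] [ lambda ] = [ b ]

Solving the linear system:
  x*      = (-1.9592, -2.6939)
  lambda* = (7.5918)
  f(x*)   = 45.551

x* = (-1.9592, -2.6939), lambda* = (7.5918)


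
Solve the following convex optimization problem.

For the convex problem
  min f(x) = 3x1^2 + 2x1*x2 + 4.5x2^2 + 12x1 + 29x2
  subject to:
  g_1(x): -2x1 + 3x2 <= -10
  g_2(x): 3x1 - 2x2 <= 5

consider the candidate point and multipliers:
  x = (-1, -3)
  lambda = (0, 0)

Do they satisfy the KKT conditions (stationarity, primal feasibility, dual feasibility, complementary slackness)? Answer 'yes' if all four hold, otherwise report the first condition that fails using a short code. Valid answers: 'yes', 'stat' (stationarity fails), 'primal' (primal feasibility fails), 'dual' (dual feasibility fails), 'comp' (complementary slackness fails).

Gradient of f: grad f(x) = Q x + c = (0, 0)
Constraint values g_i(x) = a_i^T x - b_i:
  g_1((-1, -3)) = 3
  g_2((-1, -3)) = -2
Stationarity residual: grad f(x) + sum_i lambda_i a_i = (0, 0)
  -> stationarity OK
Primal feasibility (all g_i <= 0): FAILS
Dual feasibility (all lambda_i >= 0): OK
Complementary slackness (lambda_i * g_i(x) = 0 for all i): OK

Verdict: the first failing condition is primal_feasibility -> primal.

primal


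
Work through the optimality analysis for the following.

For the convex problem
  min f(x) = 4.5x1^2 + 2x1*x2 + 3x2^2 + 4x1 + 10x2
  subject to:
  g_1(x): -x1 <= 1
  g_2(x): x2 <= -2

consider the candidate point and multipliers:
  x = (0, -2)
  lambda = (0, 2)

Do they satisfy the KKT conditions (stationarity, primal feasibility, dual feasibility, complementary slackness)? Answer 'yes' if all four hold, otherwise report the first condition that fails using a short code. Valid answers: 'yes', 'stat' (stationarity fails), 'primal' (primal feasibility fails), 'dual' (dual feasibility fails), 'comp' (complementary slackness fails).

Gradient of f: grad f(x) = Q x + c = (0, -2)
Constraint values g_i(x) = a_i^T x - b_i:
  g_1((0, -2)) = -1
  g_2((0, -2)) = 0
Stationarity residual: grad f(x) + sum_i lambda_i a_i = (0, 0)
  -> stationarity OK
Primal feasibility (all g_i <= 0): OK
Dual feasibility (all lambda_i >= 0): OK
Complementary slackness (lambda_i * g_i(x) = 0 for all i): OK

Verdict: yes, KKT holds.

yes


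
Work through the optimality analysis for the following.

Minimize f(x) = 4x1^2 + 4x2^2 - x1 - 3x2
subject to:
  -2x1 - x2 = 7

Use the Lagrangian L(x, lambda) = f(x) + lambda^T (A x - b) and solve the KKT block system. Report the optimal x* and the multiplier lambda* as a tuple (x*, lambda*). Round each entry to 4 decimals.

Form the Lagrangian:
  L(x, lambda) = (1/2) x^T Q x + c^T x + lambda^T (A x - b)
Stationarity (grad_x L = 0): Q x + c + A^T lambda = 0.
Primal feasibility: A x = b.

This gives the KKT block system:
  [ Q   A^T ] [ x     ]   [-c ]
  [ A    0  ] [ lambda ] = [ b ]

Solving the linear system:
  x*      = (-2.925, -1.15)
  lambda* = (-12.2)
  f(x*)   = 45.8875

x* = (-2.925, -1.15), lambda* = (-12.2)


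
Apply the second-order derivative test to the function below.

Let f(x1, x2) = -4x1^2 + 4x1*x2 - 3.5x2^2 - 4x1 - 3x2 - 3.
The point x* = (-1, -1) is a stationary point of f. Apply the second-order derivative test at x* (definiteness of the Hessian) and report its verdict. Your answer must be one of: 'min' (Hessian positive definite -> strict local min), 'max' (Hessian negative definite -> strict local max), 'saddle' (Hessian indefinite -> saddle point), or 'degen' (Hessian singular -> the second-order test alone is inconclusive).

Compute the Hessian H = grad^2 f:
  H = [[-8, 4], [4, -7]]
Verify stationarity: grad f(x*) = H x* + g = (0, 0).
Eigenvalues of H: -11.5311, -3.4689.
Both eigenvalues < 0, so H is negative definite -> x* is a strict local max.

max


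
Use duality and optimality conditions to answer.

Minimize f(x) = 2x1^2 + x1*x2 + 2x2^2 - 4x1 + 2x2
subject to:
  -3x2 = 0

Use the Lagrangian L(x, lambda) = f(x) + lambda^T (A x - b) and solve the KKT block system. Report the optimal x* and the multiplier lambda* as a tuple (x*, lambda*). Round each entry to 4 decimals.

Form the Lagrangian:
  L(x, lambda) = (1/2) x^T Q x + c^T x + lambda^T (A x - b)
Stationarity (grad_x L = 0): Q x + c + A^T lambda = 0.
Primal feasibility: A x = b.

This gives the KKT block system:
  [ Q   A^T ] [ x     ]   [-c ]
  [ A    0  ] [ lambda ] = [ b ]

Solving the linear system:
  x*      = (1, 0)
  lambda* = (1)
  f(x*)   = -2

x* = (1, 0), lambda* = (1)


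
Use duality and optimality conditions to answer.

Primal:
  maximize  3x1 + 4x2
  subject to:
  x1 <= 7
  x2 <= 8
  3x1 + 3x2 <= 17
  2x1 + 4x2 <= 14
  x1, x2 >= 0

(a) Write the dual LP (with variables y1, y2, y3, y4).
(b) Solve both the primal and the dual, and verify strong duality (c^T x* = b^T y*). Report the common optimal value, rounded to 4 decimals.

The standard primal-dual pair for 'max c^T x s.t. A x <= b, x >= 0' is:
  Dual:  min b^T y  s.t.  A^T y >= c,  y >= 0.

So the dual LP is:
  minimize  7y1 + 8y2 + 17y3 + 14y4
  subject to:
    y1 + 3y3 + 2y4 >= 3
    y2 + 3y3 + 4y4 >= 4
    y1, y2, y3, y4 >= 0

Solving the primal: x* = (4.3333, 1.3333).
  primal value c^T x* = 18.3333.
Solving the dual: y* = (0, 0, 0.6667, 0.5).
  dual value b^T y* = 18.3333.
Strong duality: c^T x* = b^T y*. Confirmed.

18.3333


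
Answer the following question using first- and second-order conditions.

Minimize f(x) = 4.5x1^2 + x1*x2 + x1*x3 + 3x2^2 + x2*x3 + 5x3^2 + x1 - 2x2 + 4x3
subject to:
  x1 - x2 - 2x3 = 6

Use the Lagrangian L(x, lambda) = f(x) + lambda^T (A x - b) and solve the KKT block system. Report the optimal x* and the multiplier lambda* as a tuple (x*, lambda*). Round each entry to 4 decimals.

Form the Lagrangian:
  L(x, lambda) = (1/2) x^T Q x + c^T x + lambda^T (A x - b)
Stationarity (grad_x L = 0): Q x + c + A^T lambda = 0.
Primal feasibility: A x = b.

This gives the KKT block system:
  [ Q   A^T ] [ x     ]   [-c ]
  [ A    0  ] [ lambda ] = [ b ]

Solving the linear system:
  x*      = (1.0984, -0.847, -2.0273)
  lambda* = (-8.0109)
  f(x*)   = 21.3743

x* = (1.0984, -0.847, -2.0273), lambda* = (-8.0109)


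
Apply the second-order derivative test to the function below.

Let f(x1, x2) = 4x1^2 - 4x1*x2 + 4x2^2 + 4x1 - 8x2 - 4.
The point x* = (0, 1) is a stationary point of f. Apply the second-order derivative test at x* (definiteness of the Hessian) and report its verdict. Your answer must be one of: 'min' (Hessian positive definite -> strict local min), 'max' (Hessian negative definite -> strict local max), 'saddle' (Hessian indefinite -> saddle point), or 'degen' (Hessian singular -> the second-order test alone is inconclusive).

Compute the Hessian H = grad^2 f:
  H = [[8, -4], [-4, 8]]
Verify stationarity: grad f(x*) = H x* + g = (0, 0).
Eigenvalues of H: 4, 12.
Both eigenvalues > 0, so H is positive definite -> x* is a strict local min.

min


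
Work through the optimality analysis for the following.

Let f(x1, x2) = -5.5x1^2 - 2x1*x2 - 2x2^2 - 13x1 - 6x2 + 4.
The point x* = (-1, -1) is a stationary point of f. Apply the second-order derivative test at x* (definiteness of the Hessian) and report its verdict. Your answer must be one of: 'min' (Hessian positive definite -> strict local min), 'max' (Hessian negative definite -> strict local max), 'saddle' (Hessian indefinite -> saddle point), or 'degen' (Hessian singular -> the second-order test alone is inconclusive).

Compute the Hessian H = grad^2 f:
  H = [[-11, -2], [-2, -4]]
Verify stationarity: grad f(x*) = H x* + g = (0, 0).
Eigenvalues of H: -11.5311, -3.4689.
Both eigenvalues < 0, so H is negative definite -> x* is a strict local max.

max


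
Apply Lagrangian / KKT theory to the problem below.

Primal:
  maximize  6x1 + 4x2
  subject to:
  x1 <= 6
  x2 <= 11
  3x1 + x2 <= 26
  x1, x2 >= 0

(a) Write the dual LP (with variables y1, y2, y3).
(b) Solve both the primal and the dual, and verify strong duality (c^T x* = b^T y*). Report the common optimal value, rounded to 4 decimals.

The standard primal-dual pair for 'max c^T x s.t. A x <= b, x >= 0' is:
  Dual:  min b^T y  s.t.  A^T y >= c,  y >= 0.

So the dual LP is:
  minimize  6y1 + 11y2 + 26y3
  subject to:
    y1 + 3y3 >= 6
    y2 + y3 >= 4
    y1, y2, y3 >= 0

Solving the primal: x* = (5, 11).
  primal value c^T x* = 74.
Solving the dual: y* = (0, 2, 2).
  dual value b^T y* = 74.
Strong duality: c^T x* = b^T y*. Confirmed.

74


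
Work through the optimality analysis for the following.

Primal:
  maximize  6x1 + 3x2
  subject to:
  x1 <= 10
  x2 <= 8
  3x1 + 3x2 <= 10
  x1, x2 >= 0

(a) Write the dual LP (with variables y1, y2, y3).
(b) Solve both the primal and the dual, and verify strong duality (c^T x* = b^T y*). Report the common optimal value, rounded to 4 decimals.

The standard primal-dual pair for 'max c^T x s.t. A x <= b, x >= 0' is:
  Dual:  min b^T y  s.t.  A^T y >= c,  y >= 0.

So the dual LP is:
  minimize  10y1 + 8y2 + 10y3
  subject to:
    y1 + 3y3 >= 6
    y2 + 3y3 >= 3
    y1, y2, y3 >= 0

Solving the primal: x* = (3.3333, 0).
  primal value c^T x* = 20.
Solving the dual: y* = (0, 0, 2).
  dual value b^T y* = 20.
Strong duality: c^T x* = b^T y*. Confirmed.

20


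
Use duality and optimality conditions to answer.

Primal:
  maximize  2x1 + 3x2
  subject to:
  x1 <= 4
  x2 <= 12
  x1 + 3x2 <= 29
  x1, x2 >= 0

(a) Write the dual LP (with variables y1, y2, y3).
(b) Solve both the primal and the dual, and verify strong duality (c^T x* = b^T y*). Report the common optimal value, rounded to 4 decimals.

The standard primal-dual pair for 'max c^T x s.t. A x <= b, x >= 0' is:
  Dual:  min b^T y  s.t.  A^T y >= c,  y >= 0.

So the dual LP is:
  minimize  4y1 + 12y2 + 29y3
  subject to:
    y1 + y3 >= 2
    y2 + 3y3 >= 3
    y1, y2, y3 >= 0

Solving the primal: x* = (4, 8.3333).
  primal value c^T x* = 33.
Solving the dual: y* = (1, 0, 1).
  dual value b^T y* = 33.
Strong duality: c^T x* = b^T y*. Confirmed.

33


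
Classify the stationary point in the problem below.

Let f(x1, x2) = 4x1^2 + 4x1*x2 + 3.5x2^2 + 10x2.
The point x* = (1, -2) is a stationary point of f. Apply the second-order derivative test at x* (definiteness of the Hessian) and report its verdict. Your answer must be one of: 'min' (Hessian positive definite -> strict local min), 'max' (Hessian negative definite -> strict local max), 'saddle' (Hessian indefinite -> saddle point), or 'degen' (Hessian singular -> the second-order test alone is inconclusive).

Compute the Hessian H = grad^2 f:
  H = [[8, 4], [4, 7]]
Verify stationarity: grad f(x*) = H x* + g = (0, 0).
Eigenvalues of H: 3.4689, 11.5311.
Both eigenvalues > 0, so H is positive definite -> x* is a strict local min.

min


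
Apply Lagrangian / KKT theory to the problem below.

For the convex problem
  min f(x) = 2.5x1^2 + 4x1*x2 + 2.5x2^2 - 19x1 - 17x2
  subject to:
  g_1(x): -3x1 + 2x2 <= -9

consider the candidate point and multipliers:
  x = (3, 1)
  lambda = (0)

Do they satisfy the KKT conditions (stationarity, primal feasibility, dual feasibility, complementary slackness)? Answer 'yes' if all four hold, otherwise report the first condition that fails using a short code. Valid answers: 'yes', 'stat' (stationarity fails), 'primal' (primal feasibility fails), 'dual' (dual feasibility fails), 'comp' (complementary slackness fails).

Gradient of f: grad f(x) = Q x + c = (0, 0)
Constraint values g_i(x) = a_i^T x - b_i:
  g_1((3, 1)) = 2
Stationarity residual: grad f(x) + sum_i lambda_i a_i = (0, 0)
  -> stationarity OK
Primal feasibility (all g_i <= 0): FAILS
Dual feasibility (all lambda_i >= 0): OK
Complementary slackness (lambda_i * g_i(x) = 0 for all i): OK

Verdict: the first failing condition is primal_feasibility -> primal.

primal


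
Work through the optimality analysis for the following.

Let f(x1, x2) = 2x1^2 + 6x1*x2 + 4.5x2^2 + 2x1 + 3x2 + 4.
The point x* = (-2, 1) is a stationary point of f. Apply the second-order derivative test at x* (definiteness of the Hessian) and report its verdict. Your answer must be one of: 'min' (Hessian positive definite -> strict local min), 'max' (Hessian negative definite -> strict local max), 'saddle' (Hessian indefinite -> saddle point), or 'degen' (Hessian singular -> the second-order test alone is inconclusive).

Compute the Hessian H = grad^2 f:
  H = [[4, 6], [6, 9]]
Verify stationarity: grad f(x*) = H x* + g = (0, 0).
Eigenvalues of H: 0, 13.
H has a zero eigenvalue (singular; positive semidefinite but not definite), so H is neither positive definite, negative definite, nor indefinite. The second-order test alone is inconclusive -> degen.
(Indeed, f is constant along the null direction of H through x*, so x* is not a strict local extremum.)

degen


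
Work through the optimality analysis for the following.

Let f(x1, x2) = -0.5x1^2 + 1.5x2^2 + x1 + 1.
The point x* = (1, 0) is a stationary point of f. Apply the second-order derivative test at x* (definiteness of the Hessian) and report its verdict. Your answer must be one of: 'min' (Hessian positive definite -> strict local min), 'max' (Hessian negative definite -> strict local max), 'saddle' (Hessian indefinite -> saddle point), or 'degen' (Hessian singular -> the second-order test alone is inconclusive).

Compute the Hessian H = grad^2 f:
  H = [[-1, 0], [0, 3]]
Verify stationarity: grad f(x*) = H x* + g = (0, 0).
Eigenvalues of H: -1, 3.
Eigenvalues have mixed signs, so H is indefinite -> x* is a saddle point.

saddle


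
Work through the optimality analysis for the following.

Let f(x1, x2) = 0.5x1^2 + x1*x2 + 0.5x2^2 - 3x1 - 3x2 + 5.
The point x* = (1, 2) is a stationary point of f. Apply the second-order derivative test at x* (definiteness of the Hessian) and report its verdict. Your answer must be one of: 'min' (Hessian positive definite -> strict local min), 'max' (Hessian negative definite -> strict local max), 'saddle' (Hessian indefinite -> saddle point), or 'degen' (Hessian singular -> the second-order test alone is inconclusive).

Compute the Hessian H = grad^2 f:
  H = [[1, 1], [1, 1]]
Verify stationarity: grad f(x*) = H x* + g = (0, 0).
Eigenvalues of H: 0, 2.
H has a zero eigenvalue (singular; positive semidefinite but not definite), so H is neither positive definite, negative definite, nor indefinite. The second-order test alone is inconclusive -> degen.
(Indeed, f is constant along the null direction of H through x*, so x* is not a strict local extremum.)

degen


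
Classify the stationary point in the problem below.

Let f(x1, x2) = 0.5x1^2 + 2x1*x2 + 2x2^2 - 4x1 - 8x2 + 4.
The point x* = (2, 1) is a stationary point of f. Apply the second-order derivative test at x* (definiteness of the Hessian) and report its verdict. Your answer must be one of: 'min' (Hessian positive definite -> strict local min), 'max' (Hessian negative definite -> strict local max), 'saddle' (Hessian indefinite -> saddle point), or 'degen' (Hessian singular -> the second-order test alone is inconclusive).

Compute the Hessian H = grad^2 f:
  H = [[1, 2], [2, 4]]
Verify stationarity: grad f(x*) = H x* + g = (0, 0).
Eigenvalues of H: 0, 5.
H has a zero eigenvalue (singular; positive semidefinite but not definite), so H is neither positive definite, negative definite, nor indefinite. The second-order test alone is inconclusive -> degen.
(Indeed, f is constant along the null direction of H through x*, so x* is not a strict local extremum.)

degen


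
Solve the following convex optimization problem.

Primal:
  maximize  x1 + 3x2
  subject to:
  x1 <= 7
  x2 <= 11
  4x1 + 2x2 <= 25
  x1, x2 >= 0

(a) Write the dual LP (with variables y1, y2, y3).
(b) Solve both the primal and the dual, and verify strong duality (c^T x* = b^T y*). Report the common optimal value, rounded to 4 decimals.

The standard primal-dual pair for 'max c^T x s.t. A x <= b, x >= 0' is:
  Dual:  min b^T y  s.t.  A^T y >= c,  y >= 0.

So the dual LP is:
  minimize  7y1 + 11y2 + 25y3
  subject to:
    y1 + 4y3 >= 1
    y2 + 2y3 >= 3
    y1, y2, y3 >= 0

Solving the primal: x* = (0.75, 11).
  primal value c^T x* = 33.75.
Solving the dual: y* = (0, 2.5, 0.25).
  dual value b^T y* = 33.75.
Strong duality: c^T x* = b^T y*. Confirmed.

33.75


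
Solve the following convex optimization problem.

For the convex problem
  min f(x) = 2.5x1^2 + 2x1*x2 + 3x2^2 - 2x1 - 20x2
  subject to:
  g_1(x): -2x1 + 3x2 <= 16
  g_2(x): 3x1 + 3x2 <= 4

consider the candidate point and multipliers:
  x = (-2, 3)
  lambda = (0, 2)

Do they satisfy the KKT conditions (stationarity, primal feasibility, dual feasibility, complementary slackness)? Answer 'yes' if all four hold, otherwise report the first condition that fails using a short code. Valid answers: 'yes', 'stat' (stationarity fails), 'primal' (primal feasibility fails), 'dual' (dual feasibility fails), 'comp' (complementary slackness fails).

Gradient of f: grad f(x) = Q x + c = (-6, -6)
Constraint values g_i(x) = a_i^T x - b_i:
  g_1((-2, 3)) = -3
  g_2((-2, 3)) = -1
Stationarity residual: grad f(x) + sum_i lambda_i a_i = (0, 0)
  -> stationarity OK
Primal feasibility (all g_i <= 0): OK
Dual feasibility (all lambda_i >= 0): OK
Complementary slackness (lambda_i * g_i(x) = 0 for all i): FAILS

Verdict: the first failing condition is complementary_slackness -> comp.

comp


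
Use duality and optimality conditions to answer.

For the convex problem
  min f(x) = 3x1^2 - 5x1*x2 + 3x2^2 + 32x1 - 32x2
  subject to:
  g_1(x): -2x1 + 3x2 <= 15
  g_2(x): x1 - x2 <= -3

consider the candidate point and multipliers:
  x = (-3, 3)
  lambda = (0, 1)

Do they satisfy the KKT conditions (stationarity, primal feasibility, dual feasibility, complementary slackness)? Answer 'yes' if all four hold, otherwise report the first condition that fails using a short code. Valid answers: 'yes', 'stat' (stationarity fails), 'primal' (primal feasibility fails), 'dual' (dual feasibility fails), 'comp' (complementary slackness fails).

Gradient of f: grad f(x) = Q x + c = (-1, 1)
Constraint values g_i(x) = a_i^T x - b_i:
  g_1((-3, 3)) = 0
  g_2((-3, 3)) = -3
Stationarity residual: grad f(x) + sum_i lambda_i a_i = (0, 0)
  -> stationarity OK
Primal feasibility (all g_i <= 0): OK
Dual feasibility (all lambda_i >= 0): OK
Complementary slackness (lambda_i * g_i(x) = 0 for all i): FAILS

Verdict: the first failing condition is complementary_slackness -> comp.

comp


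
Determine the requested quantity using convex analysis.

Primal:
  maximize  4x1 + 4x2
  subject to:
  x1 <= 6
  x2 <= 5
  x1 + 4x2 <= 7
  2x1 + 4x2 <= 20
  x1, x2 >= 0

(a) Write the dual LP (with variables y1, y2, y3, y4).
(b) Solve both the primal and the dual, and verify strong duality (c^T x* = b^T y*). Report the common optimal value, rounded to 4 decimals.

The standard primal-dual pair for 'max c^T x s.t. A x <= b, x >= 0' is:
  Dual:  min b^T y  s.t.  A^T y >= c,  y >= 0.

So the dual LP is:
  minimize  6y1 + 5y2 + 7y3 + 20y4
  subject to:
    y1 + y3 + 2y4 >= 4
    y2 + 4y3 + 4y4 >= 4
    y1, y2, y3, y4 >= 0

Solving the primal: x* = (6, 0.25).
  primal value c^T x* = 25.
Solving the dual: y* = (3, 0, 1, 0).
  dual value b^T y* = 25.
Strong duality: c^T x* = b^T y*. Confirmed.

25


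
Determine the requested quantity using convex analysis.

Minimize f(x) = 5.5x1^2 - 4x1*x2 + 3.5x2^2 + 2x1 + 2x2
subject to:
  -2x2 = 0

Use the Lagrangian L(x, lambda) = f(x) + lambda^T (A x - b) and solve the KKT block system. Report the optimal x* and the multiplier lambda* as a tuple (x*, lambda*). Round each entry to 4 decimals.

Form the Lagrangian:
  L(x, lambda) = (1/2) x^T Q x + c^T x + lambda^T (A x - b)
Stationarity (grad_x L = 0): Q x + c + A^T lambda = 0.
Primal feasibility: A x = b.

This gives the KKT block system:
  [ Q   A^T ] [ x     ]   [-c ]
  [ A    0  ] [ lambda ] = [ b ]

Solving the linear system:
  x*      = (-0.1818, 0)
  lambda* = (1.3636)
  f(x*)   = -0.1818

x* = (-0.1818, 0), lambda* = (1.3636)


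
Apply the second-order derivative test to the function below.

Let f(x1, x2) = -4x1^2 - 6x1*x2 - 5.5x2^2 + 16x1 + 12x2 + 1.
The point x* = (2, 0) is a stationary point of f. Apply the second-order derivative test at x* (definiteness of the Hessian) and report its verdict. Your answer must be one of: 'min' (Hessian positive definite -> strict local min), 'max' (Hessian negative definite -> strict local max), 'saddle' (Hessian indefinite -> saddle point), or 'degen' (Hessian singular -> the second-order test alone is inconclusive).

Compute the Hessian H = grad^2 f:
  H = [[-8, -6], [-6, -11]]
Verify stationarity: grad f(x*) = H x* + g = (0, 0).
Eigenvalues of H: -15.6847, -3.3153.
Both eigenvalues < 0, so H is negative definite -> x* is a strict local max.

max


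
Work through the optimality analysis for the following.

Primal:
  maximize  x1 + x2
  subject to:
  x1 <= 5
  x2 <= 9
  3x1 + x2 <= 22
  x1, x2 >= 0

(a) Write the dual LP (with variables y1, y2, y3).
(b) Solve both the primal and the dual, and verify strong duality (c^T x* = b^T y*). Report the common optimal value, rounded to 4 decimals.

The standard primal-dual pair for 'max c^T x s.t. A x <= b, x >= 0' is:
  Dual:  min b^T y  s.t.  A^T y >= c,  y >= 0.

So the dual LP is:
  minimize  5y1 + 9y2 + 22y3
  subject to:
    y1 + 3y3 >= 1
    y2 + y3 >= 1
    y1, y2, y3 >= 0

Solving the primal: x* = (4.3333, 9).
  primal value c^T x* = 13.3333.
Solving the dual: y* = (0, 0.6667, 0.3333).
  dual value b^T y* = 13.3333.
Strong duality: c^T x* = b^T y*. Confirmed.

13.3333


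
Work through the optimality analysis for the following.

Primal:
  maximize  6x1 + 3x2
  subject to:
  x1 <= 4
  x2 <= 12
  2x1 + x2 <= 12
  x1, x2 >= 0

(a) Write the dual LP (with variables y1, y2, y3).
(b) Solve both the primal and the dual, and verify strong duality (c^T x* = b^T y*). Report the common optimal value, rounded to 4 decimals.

The standard primal-dual pair for 'max c^T x s.t. A x <= b, x >= 0' is:
  Dual:  min b^T y  s.t.  A^T y >= c,  y >= 0.

So the dual LP is:
  minimize  4y1 + 12y2 + 12y3
  subject to:
    y1 + 2y3 >= 6
    y2 + y3 >= 3
    y1, y2, y3 >= 0

Solving the primal: x* = (0, 12).
  primal value c^T x* = 36.
Solving the dual: y* = (0, 0, 3).
  dual value b^T y* = 36.
Strong duality: c^T x* = b^T y*. Confirmed.

36


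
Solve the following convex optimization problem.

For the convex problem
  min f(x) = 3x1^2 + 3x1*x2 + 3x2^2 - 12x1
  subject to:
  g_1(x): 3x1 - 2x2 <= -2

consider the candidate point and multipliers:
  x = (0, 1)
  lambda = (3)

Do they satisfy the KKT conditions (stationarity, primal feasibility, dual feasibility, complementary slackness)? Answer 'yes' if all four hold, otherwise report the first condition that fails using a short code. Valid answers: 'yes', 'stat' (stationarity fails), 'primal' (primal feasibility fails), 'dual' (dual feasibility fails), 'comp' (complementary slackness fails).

Gradient of f: grad f(x) = Q x + c = (-9, 6)
Constraint values g_i(x) = a_i^T x - b_i:
  g_1((0, 1)) = 0
Stationarity residual: grad f(x) + sum_i lambda_i a_i = (0, 0)
  -> stationarity OK
Primal feasibility (all g_i <= 0): OK
Dual feasibility (all lambda_i >= 0): OK
Complementary slackness (lambda_i * g_i(x) = 0 for all i): OK

Verdict: yes, KKT holds.

yes


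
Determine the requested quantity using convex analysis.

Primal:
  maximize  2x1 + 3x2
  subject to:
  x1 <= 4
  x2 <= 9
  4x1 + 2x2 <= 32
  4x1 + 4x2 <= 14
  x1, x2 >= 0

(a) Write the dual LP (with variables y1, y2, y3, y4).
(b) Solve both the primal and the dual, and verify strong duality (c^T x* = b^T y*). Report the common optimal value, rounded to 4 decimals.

The standard primal-dual pair for 'max c^T x s.t. A x <= b, x >= 0' is:
  Dual:  min b^T y  s.t.  A^T y >= c,  y >= 0.

So the dual LP is:
  minimize  4y1 + 9y2 + 32y3 + 14y4
  subject to:
    y1 + 4y3 + 4y4 >= 2
    y2 + 2y3 + 4y4 >= 3
    y1, y2, y3, y4 >= 0

Solving the primal: x* = (0, 3.5).
  primal value c^T x* = 10.5.
Solving the dual: y* = (0, 0, 0, 0.75).
  dual value b^T y* = 10.5.
Strong duality: c^T x* = b^T y*. Confirmed.

10.5


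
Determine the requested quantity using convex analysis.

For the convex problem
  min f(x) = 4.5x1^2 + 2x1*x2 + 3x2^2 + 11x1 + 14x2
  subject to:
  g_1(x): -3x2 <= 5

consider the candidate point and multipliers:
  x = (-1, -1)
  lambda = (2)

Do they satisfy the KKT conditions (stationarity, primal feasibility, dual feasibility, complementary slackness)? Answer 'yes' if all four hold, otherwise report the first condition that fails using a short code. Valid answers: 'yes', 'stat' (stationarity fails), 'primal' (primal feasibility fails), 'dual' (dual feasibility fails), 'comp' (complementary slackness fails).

Gradient of f: grad f(x) = Q x + c = (0, 6)
Constraint values g_i(x) = a_i^T x - b_i:
  g_1((-1, -1)) = -2
Stationarity residual: grad f(x) + sum_i lambda_i a_i = (0, 0)
  -> stationarity OK
Primal feasibility (all g_i <= 0): OK
Dual feasibility (all lambda_i >= 0): OK
Complementary slackness (lambda_i * g_i(x) = 0 for all i): FAILS

Verdict: the first failing condition is complementary_slackness -> comp.

comp


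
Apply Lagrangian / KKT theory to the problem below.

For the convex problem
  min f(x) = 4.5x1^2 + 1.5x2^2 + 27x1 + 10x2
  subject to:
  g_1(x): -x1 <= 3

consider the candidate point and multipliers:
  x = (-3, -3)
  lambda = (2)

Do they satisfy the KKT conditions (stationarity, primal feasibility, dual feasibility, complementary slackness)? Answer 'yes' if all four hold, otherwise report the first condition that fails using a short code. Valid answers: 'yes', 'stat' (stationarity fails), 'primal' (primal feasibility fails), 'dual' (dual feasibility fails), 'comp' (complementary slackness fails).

Gradient of f: grad f(x) = Q x + c = (0, 1)
Constraint values g_i(x) = a_i^T x - b_i:
  g_1((-3, -3)) = 0
Stationarity residual: grad f(x) + sum_i lambda_i a_i = (-2, 1)
  -> stationarity FAILS
Primal feasibility (all g_i <= 0): OK
Dual feasibility (all lambda_i >= 0): OK
Complementary slackness (lambda_i * g_i(x) = 0 for all i): OK

Verdict: the first failing condition is stationarity -> stat.

stat


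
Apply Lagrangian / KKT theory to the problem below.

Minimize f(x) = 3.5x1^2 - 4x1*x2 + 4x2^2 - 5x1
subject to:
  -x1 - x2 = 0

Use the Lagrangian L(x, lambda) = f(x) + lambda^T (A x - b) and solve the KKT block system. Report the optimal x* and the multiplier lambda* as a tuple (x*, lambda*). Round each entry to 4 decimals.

Form the Lagrangian:
  L(x, lambda) = (1/2) x^T Q x + c^T x + lambda^T (A x - b)
Stationarity (grad_x L = 0): Q x + c + A^T lambda = 0.
Primal feasibility: A x = b.

This gives the KKT block system:
  [ Q   A^T ] [ x     ]   [-c ]
  [ A    0  ] [ lambda ] = [ b ]

Solving the linear system:
  x*      = (0.2174, -0.2174)
  lambda* = (-2.6087)
  f(x*)   = -0.5435

x* = (0.2174, -0.2174), lambda* = (-2.6087)


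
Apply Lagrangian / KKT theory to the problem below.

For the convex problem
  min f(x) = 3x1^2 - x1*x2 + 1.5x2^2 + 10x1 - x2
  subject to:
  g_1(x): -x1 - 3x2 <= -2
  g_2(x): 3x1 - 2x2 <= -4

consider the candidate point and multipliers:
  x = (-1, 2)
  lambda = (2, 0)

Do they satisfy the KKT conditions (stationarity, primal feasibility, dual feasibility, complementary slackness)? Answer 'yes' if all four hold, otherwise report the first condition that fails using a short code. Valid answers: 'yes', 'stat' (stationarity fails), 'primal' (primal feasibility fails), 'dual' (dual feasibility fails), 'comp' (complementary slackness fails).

Gradient of f: grad f(x) = Q x + c = (2, 6)
Constraint values g_i(x) = a_i^T x - b_i:
  g_1((-1, 2)) = -3
  g_2((-1, 2)) = -3
Stationarity residual: grad f(x) + sum_i lambda_i a_i = (0, 0)
  -> stationarity OK
Primal feasibility (all g_i <= 0): OK
Dual feasibility (all lambda_i >= 0): OK
Complementary slackness (lambda_i * g_i(x) = 0 for all i): FAILS

Verdict: the first failing condition is complementary_slackness -> comp.

comp


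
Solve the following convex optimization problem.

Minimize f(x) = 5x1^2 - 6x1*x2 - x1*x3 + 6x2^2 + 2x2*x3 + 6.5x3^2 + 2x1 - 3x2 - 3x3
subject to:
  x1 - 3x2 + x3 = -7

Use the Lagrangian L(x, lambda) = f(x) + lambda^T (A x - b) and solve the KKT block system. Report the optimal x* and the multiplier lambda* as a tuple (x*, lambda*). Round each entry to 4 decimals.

Form the Lagrangian:
  L(x, lambda) = (1/2) x^T Q x + c^T x + lambda^T (A x - b)
Stationarity (grad_x L = 0): Q x + c + A^T lambda = 0.
Primal feasibility: A x = b.

This gives the KKT block system:
  [ Q   A^T ] [ x     ]   [-c ]
  [ A    0  ] [ lambda ] = [ b ]

Solving the linear system:
  x*      = (0.4166, 2.2683, -0.6117)
  lambda* = (6.8322)
  f(x*)   = 21.8444

x* = (0.4166, 2.2683, -0.6117), lambda* = (6.8322)


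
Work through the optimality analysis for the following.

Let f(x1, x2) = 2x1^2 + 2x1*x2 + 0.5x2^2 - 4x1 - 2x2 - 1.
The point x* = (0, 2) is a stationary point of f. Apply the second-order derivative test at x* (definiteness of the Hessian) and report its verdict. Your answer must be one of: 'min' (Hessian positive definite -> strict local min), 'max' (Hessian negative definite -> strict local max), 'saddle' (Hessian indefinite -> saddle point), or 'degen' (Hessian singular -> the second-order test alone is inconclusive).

Compute the Hessian H = grad^2 f:
  H = [[4, 2], [2, 1]]
Verify stationarity: grad f(x*) = H x* + g = (0, 0).
Eigenvalues of H: 0, 5.
H has a zero eigenvalue (singular; positive semidefinite but not definite), so H is neither positive definite, negative definite, nor indefinite. The second-order test alone is inconclusive -> degen.
(Indeed, f is constant along the null direction of H through x*, so x* is not a strict local extremum.)

degen


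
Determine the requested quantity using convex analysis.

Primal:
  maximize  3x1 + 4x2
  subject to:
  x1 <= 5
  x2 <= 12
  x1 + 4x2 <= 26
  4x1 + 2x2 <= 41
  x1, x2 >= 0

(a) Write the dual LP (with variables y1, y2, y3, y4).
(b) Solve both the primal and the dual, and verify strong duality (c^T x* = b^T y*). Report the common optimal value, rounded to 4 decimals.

The standard primal-dual pair for 'max c^T x s.t. A x <= b, x >= 0' is:
  Dual:  min b^T y  s.t.  A^T y >= c,  y >= 0.

So the dual LP is:
  minimize  5y1 + 12y2 + 26y3 + 41y4
  subject to:
    y1 + y3 + 4y4 >= 3
    y2 + 4y3 + 2y4 >= 4
    y1, y2, y3, y4 >= 0

Solving the primal: x* = (5, 5.25).
  primal value c^T x* = 36.
Solving the dual: y* = (2, 0, 1, 0).
  dual value b^T y* = 36.
Strong duality: c^T x* = b^T y*. Confirmed.

36


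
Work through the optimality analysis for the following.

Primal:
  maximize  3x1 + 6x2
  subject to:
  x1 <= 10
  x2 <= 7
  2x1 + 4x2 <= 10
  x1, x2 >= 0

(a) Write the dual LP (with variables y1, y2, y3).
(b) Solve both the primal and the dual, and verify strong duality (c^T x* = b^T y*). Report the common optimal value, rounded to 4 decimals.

The standard primal-dual pair for 'max c^T x s.t. A x <= b, x >= 0' is:
  Dual:  min b^T y  s.t.  A^T y >= c,  y >= 0.

So the dual LP is:
  minimize  10y1 + 7y2 + 10y3
  subject to:
    y1 + 2y3 >= 3
    y2 + 4y3 >= 6
    y1, y2, y3 >= 0

Solving the primal: x* = (5, 0).
  primal value c^T x* = 15.
Solving the dual: y* = (0, 0, 1.5).
  dual value b^T y* = 15.
Strong duality: c^T x* = b^T y*. Confirmed.

15


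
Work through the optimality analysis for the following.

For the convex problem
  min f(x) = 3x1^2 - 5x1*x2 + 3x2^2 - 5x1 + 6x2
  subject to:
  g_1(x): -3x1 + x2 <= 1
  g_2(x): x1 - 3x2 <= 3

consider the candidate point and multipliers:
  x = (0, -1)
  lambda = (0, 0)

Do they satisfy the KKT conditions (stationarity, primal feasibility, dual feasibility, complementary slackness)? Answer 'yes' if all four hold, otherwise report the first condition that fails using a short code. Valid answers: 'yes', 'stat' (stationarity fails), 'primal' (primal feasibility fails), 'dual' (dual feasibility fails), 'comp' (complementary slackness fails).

Gradient of f: grad f(x) = Q x + c = (0, 0)
Constraint values g_i(x) = a_i^T x - b_i:
  g_1((0, -1)) = -2
  g_2((0, -1)) = 0
Stationarity residual: grad f(x) + sum_i lambda_i a_i = (0, 0)
  -> stationarity OK
Primal feasibility (all g_i <= 0): OK
Dual feasibility (all lambda_i >= 0): OK
Complementary slackness (lambda_i * g_i(x) = 0 for all i): OK

Verdict: yes, KKT holds.

yes


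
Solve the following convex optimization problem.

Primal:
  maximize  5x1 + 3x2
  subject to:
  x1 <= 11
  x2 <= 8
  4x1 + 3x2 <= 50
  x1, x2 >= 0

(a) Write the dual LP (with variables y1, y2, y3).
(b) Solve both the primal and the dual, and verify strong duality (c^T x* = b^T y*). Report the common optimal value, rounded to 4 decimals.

The standard primal-dual pair for 'max c^T x s.t. A x <= b, x >= 0' is:
  Dual:  min b^T y  s.t.  A^T y >= c,  y >= 0.

So the dual LP is:
  minimize  11y1 + 8y2 + 50y3
  subject to:
    y1 + 4y3 >= 5
    y2 + 3y3 >= 3
    y1, y2, y3 >= 0

Solving the primal: x* = (11, 2).
  primal value c^T x* = 61.
Solving the dual: y* = (1, 0, 1).
  dual value b^T y* = 61.
Strong duality: c^T x* = b^T y*. Confirmed.

61


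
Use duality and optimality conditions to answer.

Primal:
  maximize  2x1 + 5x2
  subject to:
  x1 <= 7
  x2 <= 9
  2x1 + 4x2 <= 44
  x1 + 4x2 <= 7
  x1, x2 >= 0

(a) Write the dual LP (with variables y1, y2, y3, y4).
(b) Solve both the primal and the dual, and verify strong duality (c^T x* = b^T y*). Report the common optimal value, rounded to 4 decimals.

The standard primal-dual pair for 'max c^T x s.t. A x <= b, x >= 0' is:
  Dual:  min b^T y  s.t.  A^T y >= c,  y >= 0.

So the dual LP is:
  minimize  7y1 + 9y2 + 44y3 + 7y4
  subject to:
    y1 + 2y3 + y4 >= 2
    y2 + 4y3 + 4y4 >= 5
    y1, y2, y3, y4 >= 0

Solving the primal: x* = (7, 0).
  primal value c^T x* = 14.
Solving the dual: y* = (0.75, 0, 0, 1.25).
  dual value b^T y* = 14.
Strong duality: c^T x* = b^T y*. Confirmed.

14
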